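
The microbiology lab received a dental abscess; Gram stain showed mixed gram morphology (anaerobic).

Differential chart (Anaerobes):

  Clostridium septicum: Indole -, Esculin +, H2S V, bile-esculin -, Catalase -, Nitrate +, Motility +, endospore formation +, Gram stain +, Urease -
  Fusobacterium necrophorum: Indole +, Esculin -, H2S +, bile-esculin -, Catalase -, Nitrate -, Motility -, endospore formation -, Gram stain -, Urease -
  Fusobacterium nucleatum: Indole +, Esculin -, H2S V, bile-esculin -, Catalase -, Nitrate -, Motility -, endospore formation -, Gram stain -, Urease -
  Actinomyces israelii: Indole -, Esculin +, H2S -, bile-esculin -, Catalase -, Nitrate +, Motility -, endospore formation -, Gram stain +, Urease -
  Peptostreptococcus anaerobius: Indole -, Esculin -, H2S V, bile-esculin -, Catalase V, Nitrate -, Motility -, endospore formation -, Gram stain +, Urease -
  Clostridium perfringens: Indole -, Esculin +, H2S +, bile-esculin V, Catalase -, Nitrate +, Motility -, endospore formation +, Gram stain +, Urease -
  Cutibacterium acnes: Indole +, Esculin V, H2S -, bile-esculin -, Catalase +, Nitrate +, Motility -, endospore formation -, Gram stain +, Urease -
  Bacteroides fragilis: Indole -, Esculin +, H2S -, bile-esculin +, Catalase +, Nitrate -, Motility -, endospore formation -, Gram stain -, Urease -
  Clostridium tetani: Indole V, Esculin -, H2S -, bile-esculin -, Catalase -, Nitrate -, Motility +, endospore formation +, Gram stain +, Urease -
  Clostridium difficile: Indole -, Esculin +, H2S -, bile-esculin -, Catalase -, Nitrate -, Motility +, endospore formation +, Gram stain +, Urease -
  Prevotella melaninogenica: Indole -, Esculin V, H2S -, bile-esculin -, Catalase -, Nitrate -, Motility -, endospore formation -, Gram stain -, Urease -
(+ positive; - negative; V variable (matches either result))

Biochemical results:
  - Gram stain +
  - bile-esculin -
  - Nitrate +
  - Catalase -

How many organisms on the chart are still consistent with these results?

3

bile-esculin -: excludes Bacteroides fragilis — 10 left.
Nitrate +: excludes 6 organisms — 4 left.
Gram stain +: all 4 remaining candidates are consistent.
Catalase -: excludes Cutibacterium acnes — 3 left.
Still consistent: Actinomyces israelii, Clostridium perfringens, Clostridium septicum.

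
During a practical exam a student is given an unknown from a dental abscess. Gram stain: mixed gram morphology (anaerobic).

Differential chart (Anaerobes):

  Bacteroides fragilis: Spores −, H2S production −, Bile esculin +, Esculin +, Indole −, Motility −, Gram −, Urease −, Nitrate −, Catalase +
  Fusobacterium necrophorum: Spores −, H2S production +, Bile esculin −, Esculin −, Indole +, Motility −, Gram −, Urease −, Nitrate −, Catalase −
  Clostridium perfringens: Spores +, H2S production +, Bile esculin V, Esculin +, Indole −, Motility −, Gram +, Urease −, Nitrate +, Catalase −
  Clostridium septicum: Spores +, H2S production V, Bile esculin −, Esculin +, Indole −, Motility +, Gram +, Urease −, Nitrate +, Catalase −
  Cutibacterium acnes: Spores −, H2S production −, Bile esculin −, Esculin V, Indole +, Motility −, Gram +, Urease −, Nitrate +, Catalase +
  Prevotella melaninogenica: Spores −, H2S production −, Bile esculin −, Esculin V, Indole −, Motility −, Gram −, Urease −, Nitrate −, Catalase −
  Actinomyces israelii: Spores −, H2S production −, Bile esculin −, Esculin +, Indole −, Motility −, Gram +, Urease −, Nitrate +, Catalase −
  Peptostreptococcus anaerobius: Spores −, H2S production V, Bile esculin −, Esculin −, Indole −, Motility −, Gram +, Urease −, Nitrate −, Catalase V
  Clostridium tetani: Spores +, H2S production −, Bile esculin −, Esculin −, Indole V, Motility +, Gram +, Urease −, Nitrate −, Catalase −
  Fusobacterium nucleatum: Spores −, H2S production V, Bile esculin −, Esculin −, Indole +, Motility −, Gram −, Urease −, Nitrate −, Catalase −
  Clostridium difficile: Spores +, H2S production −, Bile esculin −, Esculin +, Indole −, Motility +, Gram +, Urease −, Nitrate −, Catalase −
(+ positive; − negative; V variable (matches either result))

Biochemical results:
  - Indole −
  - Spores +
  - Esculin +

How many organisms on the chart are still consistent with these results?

Indole −: excludes Fusobacterium necrophorum, Cutibacterium acnes, Fusobacterium nucleatum — 8 left.
Esculin +: excludes Peptostreptococcus anaerobius, Clostridium tetani — 6 left.
Spores +: excludes Bacteroides fragilis, Prevotella melaninogenica, Actinomyces israelii — 3 left.
Still consistent: Clostridium difficile, Clostridium perfringens, Clostridium septicum.

3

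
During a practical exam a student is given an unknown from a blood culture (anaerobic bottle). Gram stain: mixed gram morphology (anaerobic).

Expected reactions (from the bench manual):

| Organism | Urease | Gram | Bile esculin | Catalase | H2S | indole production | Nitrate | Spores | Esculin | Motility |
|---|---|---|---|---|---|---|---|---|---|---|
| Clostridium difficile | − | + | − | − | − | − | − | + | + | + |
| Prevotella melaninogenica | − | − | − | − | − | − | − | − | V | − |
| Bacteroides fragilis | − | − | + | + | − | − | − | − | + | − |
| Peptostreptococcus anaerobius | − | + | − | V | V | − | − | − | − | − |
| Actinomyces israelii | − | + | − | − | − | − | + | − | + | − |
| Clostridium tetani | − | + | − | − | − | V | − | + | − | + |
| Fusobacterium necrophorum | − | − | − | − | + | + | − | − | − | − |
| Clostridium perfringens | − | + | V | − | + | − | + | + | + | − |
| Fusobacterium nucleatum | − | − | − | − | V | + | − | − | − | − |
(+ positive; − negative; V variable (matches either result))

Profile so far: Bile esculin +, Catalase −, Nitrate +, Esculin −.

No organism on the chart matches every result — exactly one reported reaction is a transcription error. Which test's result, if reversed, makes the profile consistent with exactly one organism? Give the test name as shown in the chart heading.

As reported, no row in the chart matches all 4 reactions.
Reversing Nitrate → still no organism matches.
Reversing Catalase → still no organism matches.
Reversing Bile esculin → still no organism matches.
Reversing Esculin (to +) → unique match: Clostridium perfringens.

Esculin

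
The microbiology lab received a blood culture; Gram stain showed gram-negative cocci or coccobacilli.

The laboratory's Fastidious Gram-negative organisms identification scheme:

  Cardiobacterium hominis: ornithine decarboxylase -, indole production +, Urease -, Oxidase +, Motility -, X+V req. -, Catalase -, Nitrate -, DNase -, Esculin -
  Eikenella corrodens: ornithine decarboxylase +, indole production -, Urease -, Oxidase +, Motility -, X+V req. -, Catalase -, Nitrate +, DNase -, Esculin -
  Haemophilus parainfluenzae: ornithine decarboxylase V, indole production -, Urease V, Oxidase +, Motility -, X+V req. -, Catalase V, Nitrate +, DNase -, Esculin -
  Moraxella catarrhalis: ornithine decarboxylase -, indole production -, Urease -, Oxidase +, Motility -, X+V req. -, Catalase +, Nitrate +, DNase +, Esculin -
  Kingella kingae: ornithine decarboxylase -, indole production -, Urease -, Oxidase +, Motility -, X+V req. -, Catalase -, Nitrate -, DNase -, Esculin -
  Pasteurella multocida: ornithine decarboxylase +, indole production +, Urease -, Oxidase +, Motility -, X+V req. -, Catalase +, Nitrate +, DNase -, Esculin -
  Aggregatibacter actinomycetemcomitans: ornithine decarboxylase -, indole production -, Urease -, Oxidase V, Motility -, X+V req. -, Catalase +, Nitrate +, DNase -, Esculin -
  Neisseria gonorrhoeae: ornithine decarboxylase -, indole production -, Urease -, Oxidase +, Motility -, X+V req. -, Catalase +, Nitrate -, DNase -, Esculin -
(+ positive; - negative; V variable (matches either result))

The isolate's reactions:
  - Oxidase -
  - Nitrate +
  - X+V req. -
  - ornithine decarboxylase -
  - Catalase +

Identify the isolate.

Aggregatibacter actinomycetemcomitans

Oxidase -: excludes 7 organisms — 1 left.
Catalase +: the one remaining candidate is consistent.
ornithine decarboxylase -: the one remaining candidate is consistent.
X+V req. -: the one remaining candidate is consistent.
Nitrate +: the one remaining candidate is consistent.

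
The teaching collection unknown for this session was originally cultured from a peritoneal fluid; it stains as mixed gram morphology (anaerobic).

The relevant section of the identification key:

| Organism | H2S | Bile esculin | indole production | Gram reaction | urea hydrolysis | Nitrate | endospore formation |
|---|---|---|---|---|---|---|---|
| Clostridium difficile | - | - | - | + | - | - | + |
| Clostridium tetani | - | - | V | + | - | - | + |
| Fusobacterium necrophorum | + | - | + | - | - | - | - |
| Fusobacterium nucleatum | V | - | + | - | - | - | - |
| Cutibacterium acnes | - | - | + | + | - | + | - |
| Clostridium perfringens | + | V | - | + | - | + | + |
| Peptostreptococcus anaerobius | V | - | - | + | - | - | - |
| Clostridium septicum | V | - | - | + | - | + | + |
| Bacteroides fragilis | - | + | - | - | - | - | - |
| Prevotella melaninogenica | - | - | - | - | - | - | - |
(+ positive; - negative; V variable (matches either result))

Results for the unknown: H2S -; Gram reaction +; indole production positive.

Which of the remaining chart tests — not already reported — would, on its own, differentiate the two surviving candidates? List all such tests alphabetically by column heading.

endospore formation, Nitrate

indole production +: excludes 6 organisms — 4 left.
Gram reaction +: excludes Fusobacterium necrophorum, Fusobacterium nucleatum — 2 left.
H2S -: all 2 remaining candidates are consistent.
Two candidates remain: Clostridium tetani and Cutibacterium acnes.
  Bile esculin: - vs - — same for both, does not separate.
  urea hydrolysis: - vs - — same for both, does not separate.
  Nitrate: Clostridium tetani -, Cutibacterium acnes + — discriminates.
  endospore formation: Clostridium tetani +, Cutibacterium acnes - — discriminates.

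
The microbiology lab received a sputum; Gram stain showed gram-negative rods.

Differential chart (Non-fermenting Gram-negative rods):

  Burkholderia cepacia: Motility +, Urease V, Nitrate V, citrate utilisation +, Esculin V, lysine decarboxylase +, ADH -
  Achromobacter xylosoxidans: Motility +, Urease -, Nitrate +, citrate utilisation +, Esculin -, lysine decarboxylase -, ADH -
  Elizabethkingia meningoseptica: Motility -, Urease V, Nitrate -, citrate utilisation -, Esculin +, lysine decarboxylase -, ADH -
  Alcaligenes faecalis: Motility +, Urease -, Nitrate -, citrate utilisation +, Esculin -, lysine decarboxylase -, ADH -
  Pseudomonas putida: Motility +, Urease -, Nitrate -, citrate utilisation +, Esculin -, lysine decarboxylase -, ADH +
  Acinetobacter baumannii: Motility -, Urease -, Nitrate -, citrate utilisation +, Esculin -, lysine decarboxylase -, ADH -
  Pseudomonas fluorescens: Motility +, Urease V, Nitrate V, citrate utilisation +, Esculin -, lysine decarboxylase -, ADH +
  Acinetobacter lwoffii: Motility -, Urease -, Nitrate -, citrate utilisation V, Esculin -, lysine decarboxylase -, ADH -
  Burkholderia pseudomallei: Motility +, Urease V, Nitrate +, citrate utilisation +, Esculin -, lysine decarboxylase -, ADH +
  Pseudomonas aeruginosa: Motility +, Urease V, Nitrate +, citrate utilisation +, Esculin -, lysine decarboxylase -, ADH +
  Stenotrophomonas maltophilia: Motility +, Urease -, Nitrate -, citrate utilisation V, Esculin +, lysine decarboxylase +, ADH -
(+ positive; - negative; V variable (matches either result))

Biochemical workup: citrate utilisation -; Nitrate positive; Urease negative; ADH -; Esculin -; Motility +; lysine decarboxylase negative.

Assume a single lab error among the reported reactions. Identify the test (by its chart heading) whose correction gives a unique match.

citrate utilisation

As reported, no row in the chart matches all 7 reactions.
Reversing ADH → still no organism matches.
Reversing Esculin → still no organism matches.
Reversing Urease → still no organism matches.
Reversing Nitrate → still no organism matches.
Reversing lysine decarboxylase → still no organism matches.
Reversing Motility → still no organism matches.
Reversing citrate utilisation (to +) → unique match: Achromobacter xylosoxidans.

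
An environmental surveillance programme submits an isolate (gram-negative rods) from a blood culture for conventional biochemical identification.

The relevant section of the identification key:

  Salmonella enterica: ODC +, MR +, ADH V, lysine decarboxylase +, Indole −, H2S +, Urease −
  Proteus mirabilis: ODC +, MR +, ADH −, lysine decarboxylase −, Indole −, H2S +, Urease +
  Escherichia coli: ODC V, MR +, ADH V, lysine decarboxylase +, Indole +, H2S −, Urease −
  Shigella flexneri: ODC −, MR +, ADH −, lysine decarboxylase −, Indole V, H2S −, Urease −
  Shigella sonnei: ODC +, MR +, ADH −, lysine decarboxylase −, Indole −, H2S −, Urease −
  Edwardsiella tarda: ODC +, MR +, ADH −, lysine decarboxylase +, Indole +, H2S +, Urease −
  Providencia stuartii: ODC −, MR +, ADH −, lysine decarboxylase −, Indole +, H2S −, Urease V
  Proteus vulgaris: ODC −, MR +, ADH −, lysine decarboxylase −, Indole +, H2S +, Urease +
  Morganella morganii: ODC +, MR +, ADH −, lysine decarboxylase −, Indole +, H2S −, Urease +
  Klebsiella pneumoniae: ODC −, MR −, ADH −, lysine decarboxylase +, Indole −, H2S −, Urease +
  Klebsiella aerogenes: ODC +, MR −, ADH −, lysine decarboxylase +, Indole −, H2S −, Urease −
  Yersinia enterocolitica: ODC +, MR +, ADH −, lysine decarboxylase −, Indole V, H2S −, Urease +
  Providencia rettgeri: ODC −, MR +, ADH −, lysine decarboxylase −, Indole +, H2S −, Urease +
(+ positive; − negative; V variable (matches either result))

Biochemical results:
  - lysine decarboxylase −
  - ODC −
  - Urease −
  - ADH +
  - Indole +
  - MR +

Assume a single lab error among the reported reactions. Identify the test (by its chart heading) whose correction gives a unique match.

As reported, no row in the chart matches all 6 reactions.
Reversing Urease → still no organism matches.
Reversing MR → still no organism matches.
Reversing lysine decarboxylase (to +) → unique match: Escherichia coli.
Reversing ADH → 2 organisms match (not unique).
Reversing ODC → still no organism matches.
Reversing Indole → still no organism matches.

lysine decarboxylase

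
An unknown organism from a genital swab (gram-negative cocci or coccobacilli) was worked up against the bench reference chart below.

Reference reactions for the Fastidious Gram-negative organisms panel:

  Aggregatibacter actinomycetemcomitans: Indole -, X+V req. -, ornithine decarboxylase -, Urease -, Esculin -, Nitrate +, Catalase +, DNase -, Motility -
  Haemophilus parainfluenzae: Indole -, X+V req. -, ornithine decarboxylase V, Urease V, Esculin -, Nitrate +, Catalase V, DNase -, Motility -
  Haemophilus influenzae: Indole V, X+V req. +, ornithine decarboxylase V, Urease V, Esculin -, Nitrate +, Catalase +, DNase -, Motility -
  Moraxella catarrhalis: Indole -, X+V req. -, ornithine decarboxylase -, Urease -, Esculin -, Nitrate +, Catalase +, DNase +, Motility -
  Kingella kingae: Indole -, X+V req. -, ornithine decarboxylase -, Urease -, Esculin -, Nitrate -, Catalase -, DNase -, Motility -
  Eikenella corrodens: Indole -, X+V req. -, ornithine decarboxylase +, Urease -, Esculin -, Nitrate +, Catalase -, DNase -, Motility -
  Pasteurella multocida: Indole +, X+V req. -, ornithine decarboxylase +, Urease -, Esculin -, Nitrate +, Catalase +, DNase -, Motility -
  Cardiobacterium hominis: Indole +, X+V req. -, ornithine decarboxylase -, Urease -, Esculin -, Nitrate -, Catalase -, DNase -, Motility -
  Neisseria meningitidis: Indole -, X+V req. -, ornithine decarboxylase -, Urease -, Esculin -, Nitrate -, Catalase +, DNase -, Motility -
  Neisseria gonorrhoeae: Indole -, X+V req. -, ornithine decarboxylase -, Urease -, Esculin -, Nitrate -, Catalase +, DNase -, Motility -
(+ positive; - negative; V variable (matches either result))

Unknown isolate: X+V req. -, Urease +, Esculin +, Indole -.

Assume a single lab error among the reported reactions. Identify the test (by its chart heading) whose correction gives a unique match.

Esculin

As reported, no row in the chart matches all 4 reactions.
Reversing X+V req. → still no organism matches.
Reversing Esculin (to -) → unique match: Haemophilus parainfluenzae.
Reversing Urease → still no organism matches.
Reversing Indole → still no organism matches.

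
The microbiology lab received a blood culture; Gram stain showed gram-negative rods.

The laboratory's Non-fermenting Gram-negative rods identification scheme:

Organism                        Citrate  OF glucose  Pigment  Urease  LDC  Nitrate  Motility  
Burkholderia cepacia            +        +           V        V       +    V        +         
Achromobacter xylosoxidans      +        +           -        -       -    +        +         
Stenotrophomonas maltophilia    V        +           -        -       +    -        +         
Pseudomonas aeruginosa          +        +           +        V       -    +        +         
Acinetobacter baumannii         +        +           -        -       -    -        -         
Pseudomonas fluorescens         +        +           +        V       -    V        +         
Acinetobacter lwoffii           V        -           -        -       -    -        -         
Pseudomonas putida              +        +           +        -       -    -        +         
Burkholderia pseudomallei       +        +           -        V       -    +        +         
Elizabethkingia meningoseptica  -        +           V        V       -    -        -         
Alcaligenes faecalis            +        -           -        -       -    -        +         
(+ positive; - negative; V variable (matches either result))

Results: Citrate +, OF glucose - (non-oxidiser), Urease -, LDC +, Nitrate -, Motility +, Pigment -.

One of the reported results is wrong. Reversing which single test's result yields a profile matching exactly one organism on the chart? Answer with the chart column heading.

LDC

As reported, no row in the chart matches all 7 reactions.
Reversing Nitrate → still no organism matches.
Reversing Urease → still no organism matches.
Reversing Motility → still no organism matches.
Reversing Pigment → still no organism matches.
Reversing Citrate → still no organism matches.
Reversing LDC (to -) → unique match: Alcaligenes faecalis.
Reversing OF glucose → 2 organisms match (not unique).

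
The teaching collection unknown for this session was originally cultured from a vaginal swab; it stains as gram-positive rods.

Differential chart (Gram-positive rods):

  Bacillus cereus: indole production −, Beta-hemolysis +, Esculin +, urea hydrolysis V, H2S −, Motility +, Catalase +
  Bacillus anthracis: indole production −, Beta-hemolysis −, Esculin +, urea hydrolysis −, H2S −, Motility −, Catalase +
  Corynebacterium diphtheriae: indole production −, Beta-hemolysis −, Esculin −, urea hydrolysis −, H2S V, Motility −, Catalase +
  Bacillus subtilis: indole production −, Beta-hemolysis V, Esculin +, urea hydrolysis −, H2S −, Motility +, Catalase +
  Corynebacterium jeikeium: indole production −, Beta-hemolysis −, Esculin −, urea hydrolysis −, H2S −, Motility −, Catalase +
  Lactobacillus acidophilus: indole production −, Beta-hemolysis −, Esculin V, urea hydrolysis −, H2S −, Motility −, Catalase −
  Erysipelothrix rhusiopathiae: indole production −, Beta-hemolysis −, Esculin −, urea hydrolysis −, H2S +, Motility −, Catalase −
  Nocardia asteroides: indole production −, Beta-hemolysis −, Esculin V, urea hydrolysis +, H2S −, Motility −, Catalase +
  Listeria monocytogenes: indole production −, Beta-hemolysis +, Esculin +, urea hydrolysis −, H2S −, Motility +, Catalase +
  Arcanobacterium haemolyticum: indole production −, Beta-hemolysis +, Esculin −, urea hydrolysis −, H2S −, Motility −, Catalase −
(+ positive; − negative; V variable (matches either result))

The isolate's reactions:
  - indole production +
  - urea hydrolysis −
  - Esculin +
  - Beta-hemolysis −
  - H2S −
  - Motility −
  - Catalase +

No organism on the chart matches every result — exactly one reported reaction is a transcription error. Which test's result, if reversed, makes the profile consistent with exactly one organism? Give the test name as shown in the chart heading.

indole production

As reported, no row in the chart matches all 7 reactions.
Reversing Catalase → still no organism matches.
Reversing Esculin → still no organism matches.
Reversing indole production (to −) → unique match: Bacillus anthracis.
Reversing Motility → still no organism matches.
Reversing H2S → still no organism matches.
Reversing urea hydrolysis → still no organism matches.
Reversing Beta-hemolysis → still no organism matches.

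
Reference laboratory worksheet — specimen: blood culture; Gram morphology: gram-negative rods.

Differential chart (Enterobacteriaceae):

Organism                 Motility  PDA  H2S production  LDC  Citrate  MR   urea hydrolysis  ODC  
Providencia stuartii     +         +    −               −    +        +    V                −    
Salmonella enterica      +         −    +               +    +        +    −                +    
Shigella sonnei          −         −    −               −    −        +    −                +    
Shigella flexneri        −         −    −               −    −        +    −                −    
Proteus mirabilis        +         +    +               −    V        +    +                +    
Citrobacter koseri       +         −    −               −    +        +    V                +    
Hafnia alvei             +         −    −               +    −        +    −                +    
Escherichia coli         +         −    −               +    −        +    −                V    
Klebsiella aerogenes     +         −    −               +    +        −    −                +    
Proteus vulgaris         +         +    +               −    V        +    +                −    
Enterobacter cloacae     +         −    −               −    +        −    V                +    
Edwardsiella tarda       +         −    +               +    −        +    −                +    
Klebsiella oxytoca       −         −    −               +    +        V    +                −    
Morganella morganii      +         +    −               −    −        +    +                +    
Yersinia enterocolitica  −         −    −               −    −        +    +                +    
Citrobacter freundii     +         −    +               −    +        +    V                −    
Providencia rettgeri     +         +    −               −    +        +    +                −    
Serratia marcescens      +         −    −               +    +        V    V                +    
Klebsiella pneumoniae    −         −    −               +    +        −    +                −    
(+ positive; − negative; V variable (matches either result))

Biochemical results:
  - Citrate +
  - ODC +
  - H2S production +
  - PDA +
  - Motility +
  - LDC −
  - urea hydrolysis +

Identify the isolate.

ODC +: excludes 7 organisms — 12 left.
H2S production +: excludes 9 organisms — 3 left.
LDC −: excludes Salmonella enterica, Edwardsiella tarda — 1 left.
urea hydrolysis +: the one remaining candidate is consistent.
Motility +: the one remaining candidate is consistent.
PDA +: the one remaining candidate is consistent.
Citrate +: the one remaining candidate is consistent.

Proteus mirabilis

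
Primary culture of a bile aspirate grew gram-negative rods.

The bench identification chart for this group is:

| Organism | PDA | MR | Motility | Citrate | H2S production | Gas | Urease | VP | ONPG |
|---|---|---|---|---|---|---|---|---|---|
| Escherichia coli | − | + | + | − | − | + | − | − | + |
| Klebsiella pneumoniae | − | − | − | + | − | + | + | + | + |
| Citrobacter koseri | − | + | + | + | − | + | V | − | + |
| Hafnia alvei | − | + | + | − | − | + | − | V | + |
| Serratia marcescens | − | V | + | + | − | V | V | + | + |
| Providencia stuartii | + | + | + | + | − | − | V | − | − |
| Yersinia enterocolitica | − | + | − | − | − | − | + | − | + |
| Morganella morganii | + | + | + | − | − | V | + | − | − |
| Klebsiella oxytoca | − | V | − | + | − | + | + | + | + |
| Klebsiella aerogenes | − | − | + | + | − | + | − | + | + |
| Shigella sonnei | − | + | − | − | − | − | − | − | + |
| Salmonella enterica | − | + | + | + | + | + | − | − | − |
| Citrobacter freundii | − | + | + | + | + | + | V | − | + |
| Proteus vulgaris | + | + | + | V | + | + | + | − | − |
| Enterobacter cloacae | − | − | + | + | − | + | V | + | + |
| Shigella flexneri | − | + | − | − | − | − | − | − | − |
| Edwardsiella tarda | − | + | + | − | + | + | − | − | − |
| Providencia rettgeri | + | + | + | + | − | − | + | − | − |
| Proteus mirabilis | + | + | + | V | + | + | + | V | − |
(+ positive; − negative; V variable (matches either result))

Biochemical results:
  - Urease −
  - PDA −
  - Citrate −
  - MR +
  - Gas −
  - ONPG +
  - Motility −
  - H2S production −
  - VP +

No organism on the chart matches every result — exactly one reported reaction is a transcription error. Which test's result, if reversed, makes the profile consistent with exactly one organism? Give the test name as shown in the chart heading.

VP

As reported, no row in the chart matches all 9 reactions.
Reversing H2S production → still no organism matches.
Reversing PDA → still no organism matches.
Reversing Urease → still no organism matches.
Reversing ONPG → still no organism matches.
Reversing Motility → still no organism matches.
Reversing Citrate → still no organism matches.
Reversing VP (to −) → unique match: Shigella sonnei.
Reversing Gas → still no organism matches.
Reversing MR → still no organism matches.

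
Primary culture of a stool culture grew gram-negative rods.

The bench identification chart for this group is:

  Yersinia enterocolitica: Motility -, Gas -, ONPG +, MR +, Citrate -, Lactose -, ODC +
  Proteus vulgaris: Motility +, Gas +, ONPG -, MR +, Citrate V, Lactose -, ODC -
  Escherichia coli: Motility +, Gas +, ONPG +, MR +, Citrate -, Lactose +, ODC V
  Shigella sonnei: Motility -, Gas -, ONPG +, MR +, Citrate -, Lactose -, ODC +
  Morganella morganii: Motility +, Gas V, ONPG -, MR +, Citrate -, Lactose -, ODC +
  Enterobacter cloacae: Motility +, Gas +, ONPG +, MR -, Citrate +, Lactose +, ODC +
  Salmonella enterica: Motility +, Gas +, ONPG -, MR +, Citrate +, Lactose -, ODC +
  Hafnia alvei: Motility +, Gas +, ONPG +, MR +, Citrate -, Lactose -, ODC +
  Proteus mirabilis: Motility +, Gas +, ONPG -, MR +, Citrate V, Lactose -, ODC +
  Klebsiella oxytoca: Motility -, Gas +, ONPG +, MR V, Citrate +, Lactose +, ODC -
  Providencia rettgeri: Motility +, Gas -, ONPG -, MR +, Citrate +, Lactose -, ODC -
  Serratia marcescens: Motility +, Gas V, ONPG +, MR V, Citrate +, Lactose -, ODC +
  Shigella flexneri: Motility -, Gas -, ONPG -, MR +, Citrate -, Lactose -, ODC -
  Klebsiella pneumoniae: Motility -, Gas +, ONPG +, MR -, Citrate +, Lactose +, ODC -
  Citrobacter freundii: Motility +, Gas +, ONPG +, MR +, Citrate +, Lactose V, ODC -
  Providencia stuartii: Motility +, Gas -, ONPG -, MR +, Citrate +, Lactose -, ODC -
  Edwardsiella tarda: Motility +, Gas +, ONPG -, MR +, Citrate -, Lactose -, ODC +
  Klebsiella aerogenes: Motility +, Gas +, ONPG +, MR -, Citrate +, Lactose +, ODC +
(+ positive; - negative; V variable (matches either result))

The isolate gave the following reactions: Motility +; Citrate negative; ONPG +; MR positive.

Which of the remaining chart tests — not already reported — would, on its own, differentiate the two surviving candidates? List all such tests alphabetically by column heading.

Lactose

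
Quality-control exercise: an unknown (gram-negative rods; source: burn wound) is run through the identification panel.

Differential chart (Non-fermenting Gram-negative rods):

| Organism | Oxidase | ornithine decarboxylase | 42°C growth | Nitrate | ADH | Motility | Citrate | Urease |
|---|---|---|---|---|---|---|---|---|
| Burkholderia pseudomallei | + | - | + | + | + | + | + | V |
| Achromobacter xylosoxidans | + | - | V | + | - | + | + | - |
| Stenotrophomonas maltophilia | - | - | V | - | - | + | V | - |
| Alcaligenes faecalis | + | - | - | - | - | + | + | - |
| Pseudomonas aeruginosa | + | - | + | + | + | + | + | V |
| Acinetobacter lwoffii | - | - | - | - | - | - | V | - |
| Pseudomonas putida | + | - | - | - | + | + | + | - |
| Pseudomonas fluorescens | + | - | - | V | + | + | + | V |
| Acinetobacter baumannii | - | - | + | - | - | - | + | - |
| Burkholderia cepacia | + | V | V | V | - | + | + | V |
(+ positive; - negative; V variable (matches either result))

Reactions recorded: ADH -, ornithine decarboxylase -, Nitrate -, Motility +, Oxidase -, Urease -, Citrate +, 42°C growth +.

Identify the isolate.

42°C growth +: excludes Alcaligenes faecalis, Acinetobacter lwoffii, Pseudomonas putida, Pseudomonas fluorescens — 6 left.
ADH -: excludes Burkholderia pseudomallei, Pseudomonas aeruginosa — 4 left.
Urease -: all 4 remaining candidates are consistent.
Nitrate -: excludes Achromobacter xylosoxidans — 3 left.
Citrate +: all 3 remaining candidates are consistent.
ornithine decarboxylase -: all 3 remaining candidates are consistent.
Oxidase -: excludes Burkholderia cepacia — 2 left.
Motility +: excludes Acinetobacter baumannii — 1 left.

Stenotrophomonas maltophilia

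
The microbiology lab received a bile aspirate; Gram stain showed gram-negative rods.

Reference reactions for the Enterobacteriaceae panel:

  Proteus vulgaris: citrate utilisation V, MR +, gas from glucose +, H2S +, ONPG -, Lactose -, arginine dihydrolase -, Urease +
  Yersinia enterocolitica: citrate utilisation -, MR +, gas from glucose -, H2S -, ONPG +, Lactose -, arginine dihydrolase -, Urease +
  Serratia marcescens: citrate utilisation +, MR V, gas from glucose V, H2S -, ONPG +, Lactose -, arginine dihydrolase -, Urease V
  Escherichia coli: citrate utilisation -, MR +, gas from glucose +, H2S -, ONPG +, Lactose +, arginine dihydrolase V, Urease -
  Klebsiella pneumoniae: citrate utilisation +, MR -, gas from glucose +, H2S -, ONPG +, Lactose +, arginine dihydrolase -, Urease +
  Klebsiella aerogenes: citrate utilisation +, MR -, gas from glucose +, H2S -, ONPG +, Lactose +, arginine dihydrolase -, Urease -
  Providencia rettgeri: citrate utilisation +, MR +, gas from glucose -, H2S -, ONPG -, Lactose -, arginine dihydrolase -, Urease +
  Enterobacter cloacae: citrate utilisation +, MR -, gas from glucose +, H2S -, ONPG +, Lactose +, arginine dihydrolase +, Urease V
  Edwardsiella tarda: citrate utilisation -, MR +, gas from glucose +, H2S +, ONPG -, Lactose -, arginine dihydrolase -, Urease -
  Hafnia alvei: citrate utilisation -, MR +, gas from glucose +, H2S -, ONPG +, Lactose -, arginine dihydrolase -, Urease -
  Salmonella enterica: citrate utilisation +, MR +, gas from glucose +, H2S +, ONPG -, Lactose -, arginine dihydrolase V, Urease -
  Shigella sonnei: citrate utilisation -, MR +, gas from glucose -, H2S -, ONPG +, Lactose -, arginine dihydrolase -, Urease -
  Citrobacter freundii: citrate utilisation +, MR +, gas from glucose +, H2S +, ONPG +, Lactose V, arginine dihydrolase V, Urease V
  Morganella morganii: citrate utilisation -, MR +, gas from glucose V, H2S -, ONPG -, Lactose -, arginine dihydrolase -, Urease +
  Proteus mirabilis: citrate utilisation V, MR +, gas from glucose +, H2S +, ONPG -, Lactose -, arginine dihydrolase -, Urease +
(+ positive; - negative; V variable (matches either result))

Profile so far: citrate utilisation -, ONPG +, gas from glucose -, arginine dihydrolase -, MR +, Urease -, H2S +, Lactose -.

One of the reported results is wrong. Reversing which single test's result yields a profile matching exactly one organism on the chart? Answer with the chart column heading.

As reported, no row in the chart matches all 8 reactions.
Reversing H2S (to -) → unique match: Shigella sonnei.
Reversing MR → still no organism matches.
Reversing arginine dihydrolase → still no organism matches.
Reversing Lactose → still no organism matches.
Reversing gas from glucose → still no organism matches.
Reversing Urease → still no organism matches.
Reversing citrate utilisation → still no organism matches.
Reversing ONPG → still no organism matches.

H2S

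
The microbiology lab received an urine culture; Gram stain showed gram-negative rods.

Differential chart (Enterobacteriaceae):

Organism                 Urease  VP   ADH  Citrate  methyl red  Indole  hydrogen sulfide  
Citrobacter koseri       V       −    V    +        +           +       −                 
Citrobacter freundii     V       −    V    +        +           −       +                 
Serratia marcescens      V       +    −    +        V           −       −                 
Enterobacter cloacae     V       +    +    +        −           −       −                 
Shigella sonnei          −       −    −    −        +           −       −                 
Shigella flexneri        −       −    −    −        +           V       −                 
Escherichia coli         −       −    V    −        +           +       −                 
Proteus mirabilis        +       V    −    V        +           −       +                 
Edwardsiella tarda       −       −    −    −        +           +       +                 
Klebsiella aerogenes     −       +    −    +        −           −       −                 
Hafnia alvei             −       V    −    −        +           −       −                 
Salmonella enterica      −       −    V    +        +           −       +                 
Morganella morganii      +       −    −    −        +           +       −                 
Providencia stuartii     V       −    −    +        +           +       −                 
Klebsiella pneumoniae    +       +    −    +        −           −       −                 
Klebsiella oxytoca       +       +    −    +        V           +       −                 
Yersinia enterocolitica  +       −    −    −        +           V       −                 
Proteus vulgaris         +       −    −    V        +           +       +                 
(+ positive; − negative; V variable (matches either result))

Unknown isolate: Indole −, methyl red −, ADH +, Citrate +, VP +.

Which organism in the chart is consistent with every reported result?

VP +: excludes 11 organisms — 7 left.
Citrate +: excludes Hafnia alvei — 6 left.
methyl red −: excludes Proteus mirabilis — 5 left.
Indole −: excludes Klebsiella oxytoca — 4 left.
ADH +: excludes Serratia marcescens, Klebsiella aerogenes, Klebsiella pneumoniae — 1 left.

Enterobacter cloacae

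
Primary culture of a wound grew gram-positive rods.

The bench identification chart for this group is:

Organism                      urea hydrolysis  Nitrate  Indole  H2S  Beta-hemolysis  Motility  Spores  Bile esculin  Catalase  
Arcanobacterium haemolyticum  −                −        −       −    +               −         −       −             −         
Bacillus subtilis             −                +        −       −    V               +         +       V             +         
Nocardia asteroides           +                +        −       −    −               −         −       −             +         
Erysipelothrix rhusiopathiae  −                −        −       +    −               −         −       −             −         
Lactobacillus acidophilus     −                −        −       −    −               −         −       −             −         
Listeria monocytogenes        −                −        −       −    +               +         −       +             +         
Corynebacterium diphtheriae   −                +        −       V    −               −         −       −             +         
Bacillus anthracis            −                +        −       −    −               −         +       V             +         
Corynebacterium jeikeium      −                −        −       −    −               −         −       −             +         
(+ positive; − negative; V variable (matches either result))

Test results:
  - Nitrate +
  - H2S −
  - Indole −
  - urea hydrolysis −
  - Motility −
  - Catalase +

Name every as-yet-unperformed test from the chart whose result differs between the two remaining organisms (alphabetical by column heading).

Catalase +: excludes Arcanobacterium haemolyticum, Erysipelothrix rhusiopathiae, Lactobacillus acidophilus — 6 left.
Nitrate +: excludes Listeria monocytogenes, Corynebacterium jeikeium — 4 left.
H2S −: all 4 remaining candidates are consistent.
Indole −: all 4 remaining candidates are consistent.
urea hydrolysis −: excludes Nocardia asteroides — 3 left.
Motility −: excludes Bacillus subtilis — 2 left.
Two candidates remain: Bacillus anthracis and Corynebacterium diphtheriae.
  Beta-hemolysis: − vs − — same for both, does not separate.
  Spores: Bacillus anthracis +, Corynebacterium diphtheriae − — discriminates.
  Bile esculin: V vs − — variable for at least one, does not separate.

Spores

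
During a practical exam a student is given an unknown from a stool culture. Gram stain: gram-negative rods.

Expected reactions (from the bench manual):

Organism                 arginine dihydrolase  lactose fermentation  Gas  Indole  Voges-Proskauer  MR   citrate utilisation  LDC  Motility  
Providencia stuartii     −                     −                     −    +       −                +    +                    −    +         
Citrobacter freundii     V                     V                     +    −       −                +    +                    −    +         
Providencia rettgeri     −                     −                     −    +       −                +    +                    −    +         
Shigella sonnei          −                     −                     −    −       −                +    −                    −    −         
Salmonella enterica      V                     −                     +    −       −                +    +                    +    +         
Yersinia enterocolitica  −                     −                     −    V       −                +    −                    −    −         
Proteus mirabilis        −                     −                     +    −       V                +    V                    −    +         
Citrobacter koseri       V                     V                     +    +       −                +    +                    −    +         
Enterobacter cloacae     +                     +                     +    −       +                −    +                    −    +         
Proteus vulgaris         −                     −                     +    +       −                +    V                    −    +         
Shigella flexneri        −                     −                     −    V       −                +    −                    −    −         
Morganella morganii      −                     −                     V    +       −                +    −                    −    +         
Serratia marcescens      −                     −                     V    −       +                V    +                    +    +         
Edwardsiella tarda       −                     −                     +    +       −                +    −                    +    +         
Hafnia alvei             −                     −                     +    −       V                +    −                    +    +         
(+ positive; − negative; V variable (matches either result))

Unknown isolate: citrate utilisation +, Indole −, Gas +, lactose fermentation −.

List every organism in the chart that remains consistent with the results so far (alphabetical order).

Citrobacter freundii, Proteus mirabilis, Salmonella enterica, Serratia marcescens

citrate utilisation +: excludes 6 organisms — 9 left.
lactose fermentation −: excludes Enterobacter cloacae — 8 left.
Gas +: excludes Providencia stuartii, Providencia rettgeri — 6 left.
Indole −: excludes Citrobacter koseri, Proteus vulgaris — 4 left.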